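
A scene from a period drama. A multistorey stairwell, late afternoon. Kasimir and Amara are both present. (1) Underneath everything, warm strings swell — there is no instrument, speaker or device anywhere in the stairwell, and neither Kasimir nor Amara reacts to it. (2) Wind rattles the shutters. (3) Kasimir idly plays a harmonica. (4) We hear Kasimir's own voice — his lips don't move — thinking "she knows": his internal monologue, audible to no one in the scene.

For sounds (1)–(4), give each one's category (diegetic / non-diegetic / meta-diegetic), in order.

non-diegetic, diegetic, diegetic, meta-diegetic

(1) score with no on-screen or off-screen source; it exists for the audience alone → non-diegetic.
Sound (2): ambient/room sound belonging to the story's physical space, so diegetic.
(3) a character is playing a harmonica on screen → diegetic.
Sound (4): internal monologue — inside Kasimir's mind, not spoken into the scene, so meta-diegetic.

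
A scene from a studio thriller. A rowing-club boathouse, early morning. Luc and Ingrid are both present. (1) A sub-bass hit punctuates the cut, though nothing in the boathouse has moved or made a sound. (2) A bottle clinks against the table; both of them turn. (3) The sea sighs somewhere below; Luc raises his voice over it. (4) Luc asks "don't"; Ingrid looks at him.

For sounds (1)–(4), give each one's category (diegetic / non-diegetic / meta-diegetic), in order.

non-diegetic, diegetic, diegetic, diegetic

(1) an editorial stinger — it belongs to the cut, not the story world → non-diegetic.
(2) is diegetic: a bottle is a real object/event in the scene's world.
Sound (3): it's the actual ambient sound of the location, so diegetic.
(4) is diegetic: on-screen dialogue — Luc speaks and Ingrid is there to hear.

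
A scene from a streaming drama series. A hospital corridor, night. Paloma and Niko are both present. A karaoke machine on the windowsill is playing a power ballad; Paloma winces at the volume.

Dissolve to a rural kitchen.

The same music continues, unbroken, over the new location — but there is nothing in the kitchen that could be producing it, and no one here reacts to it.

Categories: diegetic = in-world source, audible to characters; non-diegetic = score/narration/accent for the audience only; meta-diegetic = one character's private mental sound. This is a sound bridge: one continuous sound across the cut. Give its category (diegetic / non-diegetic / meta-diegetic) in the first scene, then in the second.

diegetic, non-diegetic

Scene one: a karaoke machine is an on-screen source and Paloma reacts to it → diegetic.
Scene two: there is no source in the kitchen and no one hears it — it's now underscore → non-diegetic.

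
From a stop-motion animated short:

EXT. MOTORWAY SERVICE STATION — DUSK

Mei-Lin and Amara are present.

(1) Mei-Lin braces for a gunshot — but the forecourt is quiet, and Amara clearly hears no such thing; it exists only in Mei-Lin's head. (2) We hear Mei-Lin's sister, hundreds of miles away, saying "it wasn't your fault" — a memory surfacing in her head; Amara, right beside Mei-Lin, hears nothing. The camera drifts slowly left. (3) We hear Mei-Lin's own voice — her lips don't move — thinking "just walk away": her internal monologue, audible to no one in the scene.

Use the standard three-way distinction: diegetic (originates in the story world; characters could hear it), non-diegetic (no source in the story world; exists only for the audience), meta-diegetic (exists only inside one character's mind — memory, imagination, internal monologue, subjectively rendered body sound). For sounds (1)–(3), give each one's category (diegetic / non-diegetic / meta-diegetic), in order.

(1) is meta-diegetic: subjective to Mei-Lin: the forecourt is silent and Amara hears nothing.
Sound (2): it's Mei-Lin's recollection rendered as sound; the other character can't hear it, so meta-diegetic.
(3) it's Mei-Lin's unspoken thought, heard only by the audience via her subjectivity → meta-diegetic.

meta-diegetic, meta-diegetic, meta-diegetic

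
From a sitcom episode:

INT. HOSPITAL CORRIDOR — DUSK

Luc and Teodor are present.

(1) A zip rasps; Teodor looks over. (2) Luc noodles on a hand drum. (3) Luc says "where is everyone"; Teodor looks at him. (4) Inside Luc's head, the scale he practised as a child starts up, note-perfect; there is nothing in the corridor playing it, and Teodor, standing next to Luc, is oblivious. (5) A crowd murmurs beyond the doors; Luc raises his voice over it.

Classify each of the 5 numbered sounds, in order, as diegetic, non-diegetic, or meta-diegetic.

Sound (1): the sound comes from a zip physically present in the location, so diegetic.
(2) the instrument and the performer are both in the scene → diegetic.
(3) spoken by a character present in the story world → diegetic.
(4) is meta-diegetic: the music is a memory playing inside Luc's mind alone; no real-world source, Teodor can't hear it.
(5) is diegetic: it's the actual ambient sound of the location.

diegetic, diegetic, diegetic, meta-diegetic, diegetic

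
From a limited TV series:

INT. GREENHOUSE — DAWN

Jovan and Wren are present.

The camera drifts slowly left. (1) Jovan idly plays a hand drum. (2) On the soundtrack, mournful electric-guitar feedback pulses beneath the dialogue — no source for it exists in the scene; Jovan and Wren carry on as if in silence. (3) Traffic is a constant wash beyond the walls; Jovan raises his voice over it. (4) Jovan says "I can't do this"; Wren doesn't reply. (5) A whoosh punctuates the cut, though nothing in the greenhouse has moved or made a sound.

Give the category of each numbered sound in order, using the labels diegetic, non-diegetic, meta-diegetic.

(1) is diegetic: the instrument and the performer are both in the scene.
Sound (2): it has no source in the story world and no character can hear it — it's underscore, so non-diegetic.
(3) traffic is part of the location's real environment → diegetic.
(4) on-screen dialogue — Jovan speaks and Wren is there to hear → diegetic.
Sound (5): it's a sound-design accent with no in-world source; no one in the scene can hear it, so non-diegetic.

diegetic, non-diegetic, diegetic, diegetic, non-diegetic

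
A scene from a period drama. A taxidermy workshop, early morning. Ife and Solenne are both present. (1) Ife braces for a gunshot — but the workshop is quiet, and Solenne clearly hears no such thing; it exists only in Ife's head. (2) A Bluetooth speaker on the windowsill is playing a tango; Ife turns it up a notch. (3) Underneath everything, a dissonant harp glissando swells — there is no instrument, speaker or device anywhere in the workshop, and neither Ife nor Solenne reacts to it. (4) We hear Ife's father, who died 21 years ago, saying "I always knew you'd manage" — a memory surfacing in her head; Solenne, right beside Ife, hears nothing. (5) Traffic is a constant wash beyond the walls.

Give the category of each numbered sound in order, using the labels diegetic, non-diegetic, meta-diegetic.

meta-diegetic, diegetic, non-diegetic, meta-diegetic, diegetic

(1) the sound is imagined by Ife; nothing in the story world is producing it and Solenne can't hear it → meta-diegetic.
(2) the music comes from an on-screen device that Ife responds to → diegetic.
Sound (3): score with no on-screen or off-screen source; it exists for the audience alone, so non-diegetic.
Sound (4): a remembered line, private to Ife — not present in the room, not audible to Solenne, so meta-diegetic.
(5) it's the actual ambient sound of the location → diegetic.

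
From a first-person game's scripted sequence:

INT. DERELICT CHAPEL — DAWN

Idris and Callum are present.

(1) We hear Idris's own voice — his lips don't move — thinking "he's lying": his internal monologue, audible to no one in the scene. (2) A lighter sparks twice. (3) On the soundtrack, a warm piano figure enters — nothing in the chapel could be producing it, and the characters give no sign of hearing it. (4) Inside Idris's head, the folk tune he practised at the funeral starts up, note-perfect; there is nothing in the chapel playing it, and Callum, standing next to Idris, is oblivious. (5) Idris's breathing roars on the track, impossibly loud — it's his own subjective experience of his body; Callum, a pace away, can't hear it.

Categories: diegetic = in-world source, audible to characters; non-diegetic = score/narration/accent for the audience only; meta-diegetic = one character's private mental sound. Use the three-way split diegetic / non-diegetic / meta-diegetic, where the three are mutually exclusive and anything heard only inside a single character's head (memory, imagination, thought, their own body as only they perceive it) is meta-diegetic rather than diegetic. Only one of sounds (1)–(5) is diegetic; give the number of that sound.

(1) is meta-diegetic: Idris's thought-voice: a private mental sound no other character can hear.
(2) a lighter is a real object/event in the scene's world → diegetic.
Sound (3): nothing in the chapel produces it and the characters don't hear it — pure soundtrack, so non-diegetic.
(4) it lives in Idris's subjectivity, not in the chapel → meta-diegetic.
Sound (5): point-of-audition from inside Idris's body; not a sound in the room, so meta-diegetic.
Only (2) is diegetic.

2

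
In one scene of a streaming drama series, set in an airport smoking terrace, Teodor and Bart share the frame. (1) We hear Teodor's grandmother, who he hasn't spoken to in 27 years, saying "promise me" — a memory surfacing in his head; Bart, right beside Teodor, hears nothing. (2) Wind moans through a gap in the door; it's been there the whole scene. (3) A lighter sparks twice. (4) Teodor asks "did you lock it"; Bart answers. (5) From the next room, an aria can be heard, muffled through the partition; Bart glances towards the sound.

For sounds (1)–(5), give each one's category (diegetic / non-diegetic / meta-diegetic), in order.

(1) is meta-diegetic: it's Teodor's recollection rendered as sound; the other character can't hear it.
(2) it's the actual ambient sound of the location → diegetic.
(3) a lighter is a real object/event in the scene's world → diegetic.
Sound (4): on-screen dialogue — Teodor speaks and Bart is there to hear, so diegetic.
Sound (5): the music has an off-screen but real-world source and a character hears it, so diegetic.

meta-diegetic, diegetic, diegetic, diegetic, diegetic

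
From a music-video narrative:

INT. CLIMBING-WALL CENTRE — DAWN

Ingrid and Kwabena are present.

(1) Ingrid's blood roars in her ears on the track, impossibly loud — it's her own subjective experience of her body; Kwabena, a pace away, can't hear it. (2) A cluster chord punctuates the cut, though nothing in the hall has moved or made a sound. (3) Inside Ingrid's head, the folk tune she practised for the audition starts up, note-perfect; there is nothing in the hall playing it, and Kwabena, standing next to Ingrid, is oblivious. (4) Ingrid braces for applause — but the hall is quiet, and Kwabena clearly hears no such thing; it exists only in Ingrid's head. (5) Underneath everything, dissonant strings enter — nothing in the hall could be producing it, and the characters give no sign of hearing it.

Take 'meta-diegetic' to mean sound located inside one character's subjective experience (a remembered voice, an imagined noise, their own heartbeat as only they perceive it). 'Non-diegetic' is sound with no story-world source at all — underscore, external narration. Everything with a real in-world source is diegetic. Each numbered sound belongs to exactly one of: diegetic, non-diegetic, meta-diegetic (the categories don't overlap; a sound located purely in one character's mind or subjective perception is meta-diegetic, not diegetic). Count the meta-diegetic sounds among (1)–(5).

Sound (1): a subjective body sound — Ingrid's private perception, inaudible to Kwabena, so meta-diegetic.
Sound (2): it's a sound-design accent with no in-world source; no one in the scene can hear it, so non-diegetic.
(3) remembered music, private to Ingrid — Kwabena is oblivious because it isn't in the room → meta-diegetic.
Sound (4): Ingrid alone 'hears' it — an imagined sound, not present in the space, so meta-diegetic.
(5) score with no on-screen or off-screen source; it exists for the audience alone → non-diegetic.
Meta-diegetic: (1), (3), (4) — that's 3.

3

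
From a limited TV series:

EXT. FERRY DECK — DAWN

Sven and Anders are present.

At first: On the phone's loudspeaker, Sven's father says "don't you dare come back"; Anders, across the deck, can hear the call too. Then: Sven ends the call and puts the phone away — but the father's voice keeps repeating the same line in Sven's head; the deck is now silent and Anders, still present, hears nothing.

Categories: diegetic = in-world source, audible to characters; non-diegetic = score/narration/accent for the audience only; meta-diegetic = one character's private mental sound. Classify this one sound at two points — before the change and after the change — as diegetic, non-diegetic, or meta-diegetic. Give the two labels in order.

Before the change: the loudspeaker is an in-world source; both Sven and Anders hear the call → diegetic.
After the change: with the phone off, the voice continues only as Sven's private mental replay — Anders can't hear it → meta-diegetic.

diegetic, meta-diegetic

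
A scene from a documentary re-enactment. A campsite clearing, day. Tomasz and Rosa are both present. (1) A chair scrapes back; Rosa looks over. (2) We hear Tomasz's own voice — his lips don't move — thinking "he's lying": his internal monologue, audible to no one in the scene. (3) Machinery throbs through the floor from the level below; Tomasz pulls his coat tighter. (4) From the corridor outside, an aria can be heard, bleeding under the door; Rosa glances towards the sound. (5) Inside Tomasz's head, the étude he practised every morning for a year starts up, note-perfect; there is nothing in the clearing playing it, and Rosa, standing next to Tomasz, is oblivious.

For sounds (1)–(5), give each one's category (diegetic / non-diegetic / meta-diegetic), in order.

diegetic, meta-diegetic, diegetic, diegetic, meta-diegetic

(1) an in-world source (a chair); characters could hear it → diegetic.
(2) is meta-diegetic: Tomasz's thought-voice: a private mental sound no other character can hear.
(3) is diegetic: ambient/room sound belonging to the story's physical space.
(4) it's coming from the corridor outside — a location within the story world — and Rosa reacts → diegetic.
(5) is meta-diegetic: remembered music, private to Tomasz — Rosa is oblivious because it isn't in the room.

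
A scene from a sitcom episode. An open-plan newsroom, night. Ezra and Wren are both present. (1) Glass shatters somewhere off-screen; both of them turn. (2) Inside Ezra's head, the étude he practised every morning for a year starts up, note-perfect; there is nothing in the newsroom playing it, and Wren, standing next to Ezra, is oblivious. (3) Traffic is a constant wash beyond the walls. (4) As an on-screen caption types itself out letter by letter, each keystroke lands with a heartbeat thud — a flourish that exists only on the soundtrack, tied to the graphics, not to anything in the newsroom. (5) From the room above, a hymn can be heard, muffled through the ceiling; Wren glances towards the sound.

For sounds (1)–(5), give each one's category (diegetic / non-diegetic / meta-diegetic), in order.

diegetic, meta-diegetic, diegetic, non-diegetic, diegetic

(1) is diegetic: glass is a real object/event in the scene's world.
Sound (2): the music is a memory playing inside Ezra's mind alone; no real-world source, Wren can't hear it, so meta-diegetic.
(3) traffic is part of the location's real environment → diegetic.
(4) it accompanies on-screen graphics, not anything inside the story world → non-diegetic.
(5) it's coming from the room above — a location within the story world — and Wren reacts → diegetic.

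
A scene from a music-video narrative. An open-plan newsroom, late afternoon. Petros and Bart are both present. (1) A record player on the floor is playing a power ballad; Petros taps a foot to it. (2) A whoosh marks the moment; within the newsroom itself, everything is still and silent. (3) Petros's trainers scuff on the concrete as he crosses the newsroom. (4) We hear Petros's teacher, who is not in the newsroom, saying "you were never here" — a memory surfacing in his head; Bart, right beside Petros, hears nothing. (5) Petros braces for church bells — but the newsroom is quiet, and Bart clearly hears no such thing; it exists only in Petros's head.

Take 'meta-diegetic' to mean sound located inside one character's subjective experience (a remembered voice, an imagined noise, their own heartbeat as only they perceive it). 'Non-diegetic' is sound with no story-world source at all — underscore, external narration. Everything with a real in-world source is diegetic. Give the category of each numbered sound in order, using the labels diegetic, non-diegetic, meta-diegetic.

Sound (1): source music from a record player, which exists in the story world, so diegetic.
(2) nothing in the scene produces it; it's an accent added for the audience → non-diegetic.
(3) is diegetic: Petros's footsteps are produced in the story world.
Sound (4): the voice is a memory playing only inside Petros's mind; Bart can't hear it, so meta-diegetic.
Sound (5): subjective to Petros: the newsroom is silent and Bart hears nothing, so meta-diegetic.

diegetic, non-diegetic, diegetic, meta-diegetic, meta-diegetic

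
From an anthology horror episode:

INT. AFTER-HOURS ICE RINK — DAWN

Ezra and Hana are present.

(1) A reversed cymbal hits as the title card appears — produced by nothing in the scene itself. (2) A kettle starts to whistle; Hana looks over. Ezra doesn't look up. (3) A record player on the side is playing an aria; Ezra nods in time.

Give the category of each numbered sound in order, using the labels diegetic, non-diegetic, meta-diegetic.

non-diegetic, diegetic, diegetic

(1) it's a sound-design accent with no in-world source; no one in the scene can hear it → non-diegetic.
(2) an in-world source (a kettle); characters could hear it → diegetic.
Sound (3): source music from a record player, which exists in the story world, so diegetic.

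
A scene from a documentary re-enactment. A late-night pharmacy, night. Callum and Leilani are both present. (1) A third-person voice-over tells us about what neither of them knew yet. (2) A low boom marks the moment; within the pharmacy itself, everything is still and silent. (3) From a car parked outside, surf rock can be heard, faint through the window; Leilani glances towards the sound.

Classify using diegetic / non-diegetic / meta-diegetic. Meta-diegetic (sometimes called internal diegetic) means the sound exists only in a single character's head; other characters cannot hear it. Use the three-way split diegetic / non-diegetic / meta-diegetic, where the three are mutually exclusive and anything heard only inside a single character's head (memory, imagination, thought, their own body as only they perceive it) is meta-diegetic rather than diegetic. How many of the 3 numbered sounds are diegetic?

(1) commentary laid over the scene from outside the fiction → non-diegetic.
(2) is non-diegetic: an editorial stinger — it belongs to the cut, not the story world.
(3) it's coming from a car parked outside — a location within the story world — and Leilani reacts → diegetic.
Diegetic: (3) — that's 1.

1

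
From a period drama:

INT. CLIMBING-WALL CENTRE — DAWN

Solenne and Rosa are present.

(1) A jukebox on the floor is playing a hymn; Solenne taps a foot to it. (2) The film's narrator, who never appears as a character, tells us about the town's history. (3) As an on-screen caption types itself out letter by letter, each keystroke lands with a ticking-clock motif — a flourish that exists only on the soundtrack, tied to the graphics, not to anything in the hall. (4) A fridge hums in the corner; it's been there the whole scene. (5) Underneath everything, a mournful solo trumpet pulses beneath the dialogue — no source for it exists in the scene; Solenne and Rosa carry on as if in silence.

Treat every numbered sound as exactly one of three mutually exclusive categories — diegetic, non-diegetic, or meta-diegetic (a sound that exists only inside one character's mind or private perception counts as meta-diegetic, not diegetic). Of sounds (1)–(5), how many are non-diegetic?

Sound (1): source music from a jukebox, which exists in the story world, so diegetic.
Sound (2): the narrator exists outside the story world, addressing only the audience, so non-diegetic.
Sound (3): sound married to a title/caption — outside the diegesis by definition, so non-diegetic.
(4) is diegetic: it's the actual ambient sound of the location.
Sound (5): nothing in the hall produces it and the characters don't hear it — pure soundtrack, so non-diegetic.
So 3 of the 5 are non-diegetic: (2), (3), (5).

3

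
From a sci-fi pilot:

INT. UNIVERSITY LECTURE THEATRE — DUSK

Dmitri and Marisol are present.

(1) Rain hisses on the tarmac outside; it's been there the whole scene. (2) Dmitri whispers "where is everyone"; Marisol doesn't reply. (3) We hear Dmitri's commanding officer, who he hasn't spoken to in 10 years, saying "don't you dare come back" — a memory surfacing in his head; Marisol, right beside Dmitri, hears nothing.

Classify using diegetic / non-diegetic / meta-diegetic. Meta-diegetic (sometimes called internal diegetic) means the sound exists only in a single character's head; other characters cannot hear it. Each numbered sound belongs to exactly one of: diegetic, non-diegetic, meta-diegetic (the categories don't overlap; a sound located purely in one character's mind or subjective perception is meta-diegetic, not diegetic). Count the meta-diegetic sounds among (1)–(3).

1

(1) is diegetic: rain is part of the location's real environment.
(2) Dmitri is a character speaking aloud in the scene → diegetic.
(3) is meta-diegetic: the voice is a memory playing only inside Dmitri's mind; Marisol can't hear it.
So 1 of the 3 is meta-diegetic: (3).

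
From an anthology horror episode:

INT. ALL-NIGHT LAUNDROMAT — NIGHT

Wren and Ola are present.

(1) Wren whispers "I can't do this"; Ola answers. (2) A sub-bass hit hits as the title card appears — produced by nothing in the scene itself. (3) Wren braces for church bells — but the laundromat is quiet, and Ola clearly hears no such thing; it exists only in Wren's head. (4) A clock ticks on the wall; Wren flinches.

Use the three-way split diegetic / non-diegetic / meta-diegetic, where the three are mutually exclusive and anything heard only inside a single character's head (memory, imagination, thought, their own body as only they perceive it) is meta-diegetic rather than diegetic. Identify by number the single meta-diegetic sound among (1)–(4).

(1) is diegetic: spoken by a character present in the story world.
(2) is non-diegetic: an editorial stinger — it belongs to the cut, not the story world.
(3) is meta-diegetic: subjective to Wren: the laundromat is silent and Ola hears nothing.
Sound (4): the sound comes from a clock physically present in the location, so diegetic.
Only (3) is meta-diegetic.

3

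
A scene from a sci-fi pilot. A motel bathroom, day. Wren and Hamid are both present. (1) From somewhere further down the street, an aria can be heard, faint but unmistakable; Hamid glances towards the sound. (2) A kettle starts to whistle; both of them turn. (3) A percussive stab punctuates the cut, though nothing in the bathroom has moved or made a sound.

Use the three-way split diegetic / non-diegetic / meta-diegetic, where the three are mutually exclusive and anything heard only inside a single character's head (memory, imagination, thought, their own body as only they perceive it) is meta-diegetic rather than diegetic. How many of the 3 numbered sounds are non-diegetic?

1

Sound (1): the music has an off-screen but real-world source and a character hears it, so diegetic.
(2) is diegetic: an in-world source (a kettle); characters could hear it.
(3) it's a sound-design accent with no in-world source; no one in the scene can hear it → non-diegetic.
Non-diegetic: (3) — that's 1.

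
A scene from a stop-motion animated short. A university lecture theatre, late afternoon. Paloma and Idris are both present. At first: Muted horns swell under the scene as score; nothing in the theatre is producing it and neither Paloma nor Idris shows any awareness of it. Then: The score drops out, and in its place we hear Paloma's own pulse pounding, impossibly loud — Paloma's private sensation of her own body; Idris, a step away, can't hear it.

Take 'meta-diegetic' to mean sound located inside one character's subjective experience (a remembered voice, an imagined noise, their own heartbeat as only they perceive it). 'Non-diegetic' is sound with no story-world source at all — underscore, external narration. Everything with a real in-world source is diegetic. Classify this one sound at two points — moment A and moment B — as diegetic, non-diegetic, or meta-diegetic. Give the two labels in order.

Moment A: underscore with no in-world source, inaudible to the characters → non-diegetic.
Moment B: the body sound is Paloma's subjective perception alone — Idris can't hear it → meta-diegetic.

non-diegetic, meta-diegetic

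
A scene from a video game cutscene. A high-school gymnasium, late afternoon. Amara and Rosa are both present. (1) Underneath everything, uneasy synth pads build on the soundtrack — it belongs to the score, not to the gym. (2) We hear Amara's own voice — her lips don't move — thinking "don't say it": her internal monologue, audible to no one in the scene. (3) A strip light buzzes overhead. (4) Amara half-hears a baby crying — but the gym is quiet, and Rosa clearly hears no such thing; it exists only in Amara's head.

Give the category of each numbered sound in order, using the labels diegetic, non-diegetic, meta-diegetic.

non-diegetic, meta-diegetic, diegetic, meta-diegetic

(1) it has no source in the story world and no character can hear it — it's underscore → non-diegetic.
(2) is meta-diegetic: internal monologue — inside Amara's mind, not spoken into the scene.
(3) is diegetic: ambient/room sound belonging to the story's physical space.
(4) is meta-diegetic: Amara alone 'hears' it — an imagined sound, not present in the space.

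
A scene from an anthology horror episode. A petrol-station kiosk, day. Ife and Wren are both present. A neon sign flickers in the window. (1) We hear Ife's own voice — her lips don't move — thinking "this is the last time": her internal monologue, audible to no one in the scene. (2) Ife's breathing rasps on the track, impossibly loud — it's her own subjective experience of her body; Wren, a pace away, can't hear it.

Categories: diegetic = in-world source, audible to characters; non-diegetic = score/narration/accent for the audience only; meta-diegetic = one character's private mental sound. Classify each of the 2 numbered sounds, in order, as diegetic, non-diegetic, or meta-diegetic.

meta-diegetic, meta-diegetic

(1) is meta-diegetic: Ife's thought-voice: a private mental sound no other character can hear.
Sound (2): a subjective body sound — Ife's private perception, inaudible to Wren, so meta-diegetic.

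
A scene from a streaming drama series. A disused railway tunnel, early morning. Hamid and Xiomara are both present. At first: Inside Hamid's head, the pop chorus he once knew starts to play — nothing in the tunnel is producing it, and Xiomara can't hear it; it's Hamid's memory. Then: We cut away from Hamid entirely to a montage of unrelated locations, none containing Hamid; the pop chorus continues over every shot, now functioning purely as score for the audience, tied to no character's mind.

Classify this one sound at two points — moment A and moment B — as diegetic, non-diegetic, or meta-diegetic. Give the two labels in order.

Moment A: the music lives inside Hamid's mind alone; Xiomara can't hear it → meta-diegetic.
Moment B: once it plays over shots Hamid isn't in, detached from any character's subjectivity, it's conventional underscore → non-diegetic.

meta-diegetic, non-diegetic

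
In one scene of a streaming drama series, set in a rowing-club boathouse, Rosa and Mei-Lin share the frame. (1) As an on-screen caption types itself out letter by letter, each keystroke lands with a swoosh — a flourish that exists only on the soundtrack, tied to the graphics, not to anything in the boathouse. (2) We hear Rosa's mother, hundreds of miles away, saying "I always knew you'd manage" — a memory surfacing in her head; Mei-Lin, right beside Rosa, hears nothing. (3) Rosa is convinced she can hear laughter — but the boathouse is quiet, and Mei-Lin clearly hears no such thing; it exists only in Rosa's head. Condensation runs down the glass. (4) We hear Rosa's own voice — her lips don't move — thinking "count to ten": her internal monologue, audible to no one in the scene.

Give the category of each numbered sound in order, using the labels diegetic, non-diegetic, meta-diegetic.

Sound (1): the caption isn't part of the story world, so neither is the sound tied to it, so non-diegetic.
Sound (2): it's Rosa's recollection rendered as sound; the other character can't hear it, so meta-diegetic.
(3) is meta-diegetic: subjective to Rosa: the boathouse is silent and Mei-Lin hears nothing.
(4) is meta-diegetic: Rosa's thought-voice: a private mental sound no other character can hear.

non-diegetic, meta-diegetic, meta-diegetic, meta-diegetic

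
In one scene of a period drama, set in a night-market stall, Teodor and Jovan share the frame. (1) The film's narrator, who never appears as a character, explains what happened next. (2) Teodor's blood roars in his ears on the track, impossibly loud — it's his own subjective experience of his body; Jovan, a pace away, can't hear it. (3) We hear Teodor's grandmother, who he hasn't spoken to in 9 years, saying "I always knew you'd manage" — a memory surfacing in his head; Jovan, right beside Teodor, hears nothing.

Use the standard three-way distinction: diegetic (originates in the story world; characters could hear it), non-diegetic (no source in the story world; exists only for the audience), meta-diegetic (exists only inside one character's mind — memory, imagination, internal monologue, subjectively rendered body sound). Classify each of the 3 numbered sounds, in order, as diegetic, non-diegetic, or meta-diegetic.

non-diegetic, meta-diegetic, meta-diegetic

(1) external voice-over — not a character, not heard by anyone in the scene → non-diegetic.
Sound (2): point-of-audition from inside Teodor's body; not a sound in the room, so meta-diegetic.
(3) is meta-diegetic: the voice is a memory playing only inside Teodor's mind; Jovan can't hear it.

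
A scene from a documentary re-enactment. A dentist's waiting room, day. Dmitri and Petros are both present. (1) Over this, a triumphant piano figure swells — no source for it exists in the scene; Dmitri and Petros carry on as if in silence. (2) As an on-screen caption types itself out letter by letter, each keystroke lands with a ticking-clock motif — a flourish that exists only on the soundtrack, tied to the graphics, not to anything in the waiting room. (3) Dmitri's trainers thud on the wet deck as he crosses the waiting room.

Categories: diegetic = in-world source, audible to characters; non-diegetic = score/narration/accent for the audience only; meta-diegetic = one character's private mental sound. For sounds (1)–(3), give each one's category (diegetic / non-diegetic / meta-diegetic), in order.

(1) score with no on-screen or off-screen source; it exists for the audience alone → non-diegetic.
(2) is non-diegetic: the caption isn't part of the story world, so neither is the sound tied to it.
Sound (3): it's the physical sound of Dmitri moving in the space, so diegetic.

non-diegetic, non-diegetic, diegetic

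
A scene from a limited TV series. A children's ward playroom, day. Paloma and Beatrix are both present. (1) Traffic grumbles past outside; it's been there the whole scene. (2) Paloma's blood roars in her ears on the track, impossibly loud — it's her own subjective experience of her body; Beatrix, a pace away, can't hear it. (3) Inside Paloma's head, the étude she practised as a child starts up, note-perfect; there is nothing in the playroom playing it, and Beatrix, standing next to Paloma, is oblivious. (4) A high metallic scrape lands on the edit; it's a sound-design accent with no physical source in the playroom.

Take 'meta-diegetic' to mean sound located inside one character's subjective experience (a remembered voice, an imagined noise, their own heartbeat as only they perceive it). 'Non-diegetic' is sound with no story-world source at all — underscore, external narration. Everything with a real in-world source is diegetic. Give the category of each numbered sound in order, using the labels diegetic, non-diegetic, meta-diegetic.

diegetic, meta-diegetic, meta-diegetic, non-diegetic

(1) is diegetic: ambient/room sound belonging to the story's physical space.
(2) is meta-diegetic: a subjective body sound — Paloma's private perception, inaudible to Beatrix.
(3) the music is a memory playing inside Paloma's mind alone; no real-world source, Beatrix can't hear it → meta-diegetic.
(4) it's a sound-design accent with no in-world source; no one in the scene can hear it → non-diegetic.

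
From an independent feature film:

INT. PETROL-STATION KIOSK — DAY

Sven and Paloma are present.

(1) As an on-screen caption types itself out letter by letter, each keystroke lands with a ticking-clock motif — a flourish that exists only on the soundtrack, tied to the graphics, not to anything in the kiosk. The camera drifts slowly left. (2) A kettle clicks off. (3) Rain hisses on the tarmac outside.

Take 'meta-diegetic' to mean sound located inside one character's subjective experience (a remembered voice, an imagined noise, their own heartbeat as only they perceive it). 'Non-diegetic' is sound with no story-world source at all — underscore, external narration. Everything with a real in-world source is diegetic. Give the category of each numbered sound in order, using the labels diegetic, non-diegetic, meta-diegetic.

Sound (1): sound married to a title/caption — outside the diegesis by definition, so non-diegetic.
(2) a kettle is a real object/event in the scene's world → diegetic.
(3) is diegetic: rain is part of the location's real environment.

non-diegetic, diegetic, diegetic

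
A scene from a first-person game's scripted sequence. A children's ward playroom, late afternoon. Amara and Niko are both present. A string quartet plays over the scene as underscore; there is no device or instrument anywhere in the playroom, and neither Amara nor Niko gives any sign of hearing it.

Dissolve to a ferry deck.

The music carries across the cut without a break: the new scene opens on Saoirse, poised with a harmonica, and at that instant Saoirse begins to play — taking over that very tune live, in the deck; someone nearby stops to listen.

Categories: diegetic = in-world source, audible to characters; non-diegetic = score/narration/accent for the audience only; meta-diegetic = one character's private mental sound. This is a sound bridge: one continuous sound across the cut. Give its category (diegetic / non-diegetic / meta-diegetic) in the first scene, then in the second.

non-diegetic, diegetic

Scene one: there's no in-world source anywhere and no character hears it — underscore for the audience only → non-diegetic.
Scene two: from the moment Saoirse starts playing, the tune is being performed on a harmonica inside the story world and another character hears it → diegetic.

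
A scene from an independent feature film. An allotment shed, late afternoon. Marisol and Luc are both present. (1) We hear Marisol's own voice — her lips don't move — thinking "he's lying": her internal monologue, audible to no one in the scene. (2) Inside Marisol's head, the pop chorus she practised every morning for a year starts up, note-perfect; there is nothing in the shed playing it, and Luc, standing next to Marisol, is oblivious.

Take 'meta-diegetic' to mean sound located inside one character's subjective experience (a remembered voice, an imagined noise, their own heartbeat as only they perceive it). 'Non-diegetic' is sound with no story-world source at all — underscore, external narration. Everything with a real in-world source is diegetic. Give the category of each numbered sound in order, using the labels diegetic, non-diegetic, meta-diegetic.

meta-diegetic, meta-diegetic

(1) is meta-diegetic: internal monologue — inside Marisol's mind, not spoken into the scene.
(2) is meta-diegetic: remembered music, private to Marisol — Luc is oblivious because it isn't in the room.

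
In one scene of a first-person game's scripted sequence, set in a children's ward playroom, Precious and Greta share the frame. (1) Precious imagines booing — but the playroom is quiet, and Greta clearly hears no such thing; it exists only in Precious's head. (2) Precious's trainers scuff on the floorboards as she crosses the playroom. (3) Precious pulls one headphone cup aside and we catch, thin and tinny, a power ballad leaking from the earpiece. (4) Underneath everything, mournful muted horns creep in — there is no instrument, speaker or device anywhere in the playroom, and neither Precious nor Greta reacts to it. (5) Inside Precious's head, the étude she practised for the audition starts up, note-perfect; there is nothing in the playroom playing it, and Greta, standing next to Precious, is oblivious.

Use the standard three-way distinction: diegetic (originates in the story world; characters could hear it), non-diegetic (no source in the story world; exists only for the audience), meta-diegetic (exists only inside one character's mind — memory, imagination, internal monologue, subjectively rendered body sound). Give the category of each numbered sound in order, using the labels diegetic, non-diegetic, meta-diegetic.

Sound (1): the sound is imagined by Precious; nothing in the story world is producing it and Greta can't hear it, so meta-diegetic.
(2) a character's body making contact with the set — an in-world sound → diegetic.
(3) the earpiece is a real device on Precious's head — source music → diegetic.
Sound (4): score with no on-screen or off-screen source; it exists for the audience alone, so non-diegetic.
(5) remembered music, private to Precious — Greta is oblivious because it isn't in the room → meta-diegetic.

meta-diegetic, diegetic, diegetic, non-diegetic, meta-diegetic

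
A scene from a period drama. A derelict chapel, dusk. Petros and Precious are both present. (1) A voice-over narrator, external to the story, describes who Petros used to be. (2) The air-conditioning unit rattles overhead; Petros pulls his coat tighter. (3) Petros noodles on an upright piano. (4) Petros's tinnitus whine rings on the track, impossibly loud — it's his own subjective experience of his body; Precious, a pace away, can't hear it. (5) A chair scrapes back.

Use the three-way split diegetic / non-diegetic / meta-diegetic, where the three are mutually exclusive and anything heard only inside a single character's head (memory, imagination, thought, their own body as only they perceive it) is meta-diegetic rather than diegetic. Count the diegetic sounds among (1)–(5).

3

Sound (1): the narrator exists outside the story world, addressing only the audience, so non-diegetic.
Sound (2): it's the actual ambient sound of the location, so diegetic.
Sound (3): a character is playing an upright piano on screen, so diegetic.
(4) is meta-diegetic: a subjective body sound — Petros's private perception, inaudible to Precious.
(5) an in-world source (a chair); characters could hear it → diegetic.
Diegetic: (2), (3), (5) — that's 3.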